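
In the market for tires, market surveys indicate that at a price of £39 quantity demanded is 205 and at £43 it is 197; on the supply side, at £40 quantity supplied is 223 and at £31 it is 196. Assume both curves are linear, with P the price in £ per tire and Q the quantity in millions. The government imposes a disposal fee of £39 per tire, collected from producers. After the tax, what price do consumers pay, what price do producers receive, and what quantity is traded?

Consumers pay £59.4; producers receive £20.4; quantity = 164.2.

Demand slope: (197 − 205)/(43 − 39) = -2, so Qd = 283 − 2P.
Supply slope: (196 − 223)/(31 − 40) = 3, so Qs = 3P + 103.
Before the tax: set 283 − 2P = 3P + 103 → P* = £36, Q* = 211.
With the tax collected from producers, supply shifts: Qs = 3(P − 39) + 103.
Solving gives Q = 164.2 with consumers paying £59.4 and producers receiving £20.4 (the £39 wedge).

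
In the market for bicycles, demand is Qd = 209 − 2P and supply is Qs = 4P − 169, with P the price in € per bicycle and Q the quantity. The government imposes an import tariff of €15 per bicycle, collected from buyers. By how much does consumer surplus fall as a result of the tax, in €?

Before the tax: set 209 − 2P = 4P − 169 → P* = €63, Q* = 83.
With the tax collected from buyers, demand (in seller-price terms) shifts: Qd = 209 − 2(P + 15).
Solving gives Q = 63 with buyers paying €73 and suppliers receiving €58 (the €15 wedge).
ΔCS is the trapezoid between Q = 63 and Q = 83 of height €10: ½ · (83 + 63) · 10 = €730.

Consumer surplus falls by €730.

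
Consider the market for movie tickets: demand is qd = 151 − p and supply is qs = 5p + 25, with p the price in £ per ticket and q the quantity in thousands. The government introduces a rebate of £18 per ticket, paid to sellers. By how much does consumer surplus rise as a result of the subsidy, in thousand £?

Consumer surplus rises by £2062.5 thousand.

Before the subsidy: set 151 − p = 5p + 25 → p* = £21, q* = 130.
With a per-unit subsidy paid to sellers, each receives p + 18 per unit sold, so supply becomes qs = 5(p + 18) + 25.
Solving gives q = 145 with buyers paying £6 and sellers receiving £24 (the £18 wedge).
ΔCS is the trapezoid between Q = 145 and Q = 130 of height £15: ½ · (130 + 145) · 15 = £2062.5.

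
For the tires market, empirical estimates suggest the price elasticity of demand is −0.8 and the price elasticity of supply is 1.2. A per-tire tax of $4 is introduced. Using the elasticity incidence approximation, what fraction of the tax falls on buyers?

Buyers' share ≈ 0.6.

Incidence ratio: buyers' share ≈ εs / (εs + |εd|) = 1.2 / (1.2 + 0.8) = 0.6.
Supply is the more elastic side, so buyers bear the larger share.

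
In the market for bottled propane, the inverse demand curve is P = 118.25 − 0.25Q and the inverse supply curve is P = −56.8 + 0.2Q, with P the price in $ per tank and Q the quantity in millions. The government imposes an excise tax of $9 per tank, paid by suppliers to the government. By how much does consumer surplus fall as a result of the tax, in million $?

Consumer surplus falls by $1895 million.

Inverting to Q(P) form: Qd = 473 − 4P; Qs = 5P + 284.
Without the tax, 473 − 4P = 5P + 284 gives 9P = 189, so P* = $21 and Q* = 389.
With the tax collected from suppliers, supply shifts: Qs = 5(P − 9) + 284.
New equilibrium: consumers pay $26, suppliers receive $17, Q = 369. (Wedge: Pb − Ps = 9.)
ΔCS is the trapezoid between Q = 369 and Q = 389 of height $5: ½ · (389 + 369) · 5 = $1895.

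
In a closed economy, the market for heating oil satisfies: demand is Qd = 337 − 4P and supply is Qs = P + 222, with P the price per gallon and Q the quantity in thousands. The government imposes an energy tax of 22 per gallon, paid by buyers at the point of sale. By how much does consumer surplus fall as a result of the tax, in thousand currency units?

Without the tax, 337 − 4P = P + 222 gives 5P = 115, so P* = 23 and Q* = 245.
With the tax collected from buyers, demand (in seller-price terms) shifts: Qd = 337 − 4(P + 22).
New equilibrium: buyers pay 27.4, suppliers receive 5.4, Q = 227.4. (Wedge: Pb − Ps = 22.)
ΔCS is the trapezoid between Q = 227.4 and Q = 245 of height 4.4: ½ · (245 + 227.4) · 4.4 = 1039.28.

Consumer surplus falls by 1039.28 thousand.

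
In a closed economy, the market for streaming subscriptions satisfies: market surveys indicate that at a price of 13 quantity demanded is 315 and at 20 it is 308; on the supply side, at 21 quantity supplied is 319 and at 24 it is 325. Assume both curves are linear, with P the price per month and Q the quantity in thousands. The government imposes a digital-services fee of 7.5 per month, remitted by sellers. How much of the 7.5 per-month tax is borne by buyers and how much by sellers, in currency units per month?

Buyers bear 5 per month; sellers bear 2.5 per month.

Demand slope: (308 − 315)/(20 − 13) = -1, so Qd = 328 − P.
Supply slope: (325 − 319)/(24 − 21) = 2, so Qs = 2P + 277.
Before the tax: set 328 − P = 2P + 277 → P* = 17, Q* = 311.
With the tax collected from sellers, supply shifts: Qs = 2(P − 7.5) + 277.
New equilibrium: buyers pay 22, sellers receive 14.5, Q = 306. (Wedge: Pb − Ps = 7.5.)
Burden on buyers: 5; on sellers: 2.5. (They sum to 7.5.)
The less price-elastic side of the market bears the larger share of a per-unit tax.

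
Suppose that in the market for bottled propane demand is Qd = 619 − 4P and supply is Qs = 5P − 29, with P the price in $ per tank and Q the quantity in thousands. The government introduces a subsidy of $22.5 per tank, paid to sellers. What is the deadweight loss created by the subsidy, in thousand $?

Before the subsidy: set 619 − 4P = 5P − 29 → P* = $72, Q* = 331.
With a per-unit subsidy paid to sellers, each receives P + 22.5 per unit sold, so supply becomes Qs = 5(P + 22.5) − 29.
Solving gives Q = 381 with consumers paying $59.5 and sellers receiving $82 (the $22.5 wedge).
Quantity rises by |ΔQ| = |331 − 381| = 50.
DWL = ½ · t · |ΔQ| = ½ · 22.5 · 50 = $562.5.

Deadweight loss = $562.5 thousand.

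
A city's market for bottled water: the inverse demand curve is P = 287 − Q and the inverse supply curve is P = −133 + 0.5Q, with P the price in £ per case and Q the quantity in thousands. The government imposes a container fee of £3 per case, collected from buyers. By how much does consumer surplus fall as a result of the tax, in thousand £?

Consumer surplus falls by £558 thousand.

Inverting to Q(P) form: Qd = 287 − P; Qs = 2P + 266.
Before the tax: set 287 − P = 2P + 266 → P* = £7, Q* = 280.
With the tax collected from buyers, demand (in seller-price terms) shifts: Qd = 287 − (P + 3).
New equilibrium: buyers pay £9, sellers receive £6, Q = 278. (Wedge: Pb − Ps = 3.)
ΔCS is the trapezoid between Q = 278 and Q = 280 of height £2: ½ · (280 + 278) · 2 = £558.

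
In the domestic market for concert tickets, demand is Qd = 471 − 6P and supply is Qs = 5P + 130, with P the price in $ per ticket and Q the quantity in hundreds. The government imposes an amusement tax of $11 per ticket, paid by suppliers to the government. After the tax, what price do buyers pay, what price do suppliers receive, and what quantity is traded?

Buyers pay $36; suppliers receive $25; quantity = 255.

Before the tax: set 471 − 6P = 5P + 130 → P* = $31, Q* = 285.
With the tax collected from suppliers, supply shifts: Qs = 5(P − 11) + 130.
Solving gives Q = 255 with buyers paying $36 and suppliers receiving $25 (the $11 wedge).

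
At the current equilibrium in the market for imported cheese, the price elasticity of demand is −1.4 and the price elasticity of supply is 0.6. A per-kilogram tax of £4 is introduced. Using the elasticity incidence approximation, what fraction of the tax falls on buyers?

Incidence ratio: buyers' share ≈ εs / (εs + |εd|) = 0.6 / (0.6 + 1.4) = 0.3.
Supply is the less elastic side, so buyers bear the smaller share.

Buyers' share ≈ 0.3.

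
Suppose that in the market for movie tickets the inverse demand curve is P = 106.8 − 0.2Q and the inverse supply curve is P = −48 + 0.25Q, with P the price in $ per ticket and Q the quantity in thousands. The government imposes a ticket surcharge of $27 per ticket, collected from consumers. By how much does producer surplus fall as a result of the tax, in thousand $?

Rewrite in direct form: Qd = 534 − 5P and Qs = 4P + 192.
Without the tax, 534 − 5P = 4P + 192 gives 9P = 342, so P* = $38 and Q* = 344.
With the tax collected from consumers, demand (in seller-price terms) shifts: Qd = 534 − 5(P + 27).
Solving gives Q = 284 with consumers paying $50 and suppliers receiving $23 (the $27 wedge).
ΔPS is the trapezoid between Q = 284 and Q = 344 of height $15: ½ · (344 + 284) · 15 = $4710.

Producer surplus falls by $4710 thousand.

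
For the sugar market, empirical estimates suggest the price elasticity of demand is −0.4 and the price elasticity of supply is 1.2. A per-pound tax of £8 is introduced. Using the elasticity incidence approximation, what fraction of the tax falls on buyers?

Incidence ratio: buyers' share ≈ εs / (εs + |εd|) = 1.2 / (1.2 + 0.4) = 0.75.
Supply is the more elastic side, so buyers bear the larger share.

Buyers' share ≈ 0.75.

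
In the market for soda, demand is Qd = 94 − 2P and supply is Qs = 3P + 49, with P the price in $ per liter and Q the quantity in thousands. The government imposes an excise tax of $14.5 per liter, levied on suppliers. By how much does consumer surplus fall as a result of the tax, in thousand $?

Before the tax: set 94 − 2P = 3P + 49 → P* = $9, Q* = 76.
With the tax collected from suppliers, supply shifts: Qs = 3(P − 14.5) + 49.
New equilibrium: buyers pay $17.7, suppliers receive $3.2, Q = 58.6. (Wedge: Pb − Ps = 14.5.)
ΔCS is the trapezoid between Q = 58.6 and Q = 76 of height $8.7: ½ · (76 + 58.6) · 8.7 = $585.51.

Consumer surplus falls by $585.51 thousand.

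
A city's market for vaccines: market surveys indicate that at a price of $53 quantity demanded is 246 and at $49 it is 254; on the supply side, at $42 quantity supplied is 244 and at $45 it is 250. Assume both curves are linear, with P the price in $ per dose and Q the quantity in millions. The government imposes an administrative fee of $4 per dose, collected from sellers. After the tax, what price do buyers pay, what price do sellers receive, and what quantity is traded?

Demand slope: (254 − 246)/(49 − 53) = -2, so Qd = 352 − 2P.
Supply slope: (250 − 244)/(45 − 42) = 2, so Qs = 2P + 160.
Without the tax, 352 − 2P = 2P + 160 gives 4P = 192, so P* = $48 and Q* = 256.
With the tax collected from sellers, supply shifts: Qs = 2(P − 4) + 160.
Solving gives Q = 252 with buyers paying $50 and sellers receiving $46 (the $4 wedge).

Buyers pay $50; sellers receive $46; quantity = 252.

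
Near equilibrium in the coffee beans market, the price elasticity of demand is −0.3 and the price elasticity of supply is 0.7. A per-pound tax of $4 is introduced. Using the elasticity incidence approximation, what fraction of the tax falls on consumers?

Incidence ratio: consumers' share ≈ εs / (εs + |εd|) = 0.7 / (0.7 + 0.3) = 0.7.
Supply is the more elastic side, so consumers bear the larger share.

Consumers' share ≈ 0.7.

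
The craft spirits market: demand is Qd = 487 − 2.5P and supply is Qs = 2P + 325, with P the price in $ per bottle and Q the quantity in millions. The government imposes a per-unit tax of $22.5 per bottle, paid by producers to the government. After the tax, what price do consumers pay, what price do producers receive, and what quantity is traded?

Consumers pay $46; producers receive $23.5; quantity = 372.

Before the tax: set 487 − 2.5P = 2P + 325 → P* = $36, Q* = 397.
With the tax collected from producers, supply shifts: Qs = 2(P − 22.5) + 325.
New equilibrium: consumers pay $46, producers receive $23.5, Q = 372. (Wedge: Pb − Ps = 22.5.)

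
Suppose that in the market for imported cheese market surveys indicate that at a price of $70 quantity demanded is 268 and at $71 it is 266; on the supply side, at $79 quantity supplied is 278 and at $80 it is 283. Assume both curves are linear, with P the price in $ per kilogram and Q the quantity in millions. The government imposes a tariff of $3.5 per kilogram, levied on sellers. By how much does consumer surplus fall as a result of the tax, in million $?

Demand slope: (266 − 268)/(71 − 70) = -2, so Qd = 408 − 2P.
Supply slope: (283 − 278)/(80 − 79) = 5, so Qs = 5P − 117.
Before the tax: set 408 − 2P = 5P − 117 → P* = $75, Q* = 258.
With the tax collected from sellers, supply shifts: Qs = 5(P − 3.5) − 117.
New equilibrium: buyers pay $77.5, sellers receive $74, Q = 253. (Wedge: Pb − Ps = 3.5.)
ΔCS is the trapezoid between Q = 253 and Q = 258 of height $2.5: ½ · (258 + 253) · 2.5 = $638.75.

Consumer surplus falls by $638.75 million.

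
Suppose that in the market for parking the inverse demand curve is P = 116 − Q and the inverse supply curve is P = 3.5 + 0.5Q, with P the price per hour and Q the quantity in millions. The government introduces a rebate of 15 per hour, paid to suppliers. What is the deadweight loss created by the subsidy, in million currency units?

Inverting to Q(P) form: Qd = 116 − P; Qs = 2P − 7.
Without the subsidy, 116 − P = 2P − 7 gives 3P = 123, so P* = 41 and Q* = 75.
With a per-unit subsidy paid to suppliers, each receives P + 15 per unit sold, so supply becomes Qs = 2(P + 15) − 7.
New equilibrium: buyers pay 31, suppliers receive 46, Q = 85. (Wedge: Pb − Ps = −15.)
Quantity rises by |ΔQ| = |75 − 85| = 10.
DWL = ½ · t · |ΔQ| = ½ · 15 · 10 = 75.

Deadweight loss = 75 million.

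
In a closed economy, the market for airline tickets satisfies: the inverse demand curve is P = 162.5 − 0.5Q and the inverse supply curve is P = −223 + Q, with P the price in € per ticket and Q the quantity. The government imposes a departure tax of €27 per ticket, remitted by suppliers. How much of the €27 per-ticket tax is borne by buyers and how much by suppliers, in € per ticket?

Buyers bear €9 per ticket; suppliers bear €18 per ticket.

Rewrite in direct form: Qd = 325 − 2P and Qs = P + 223.
Without the tax, 325 − 2P = P + 223 gives 3P = 102, so P* = €34 and Q* = 257.
With the tax collected from suppliers, supply shifts: Qs = (P − 27) + 223.
Solving gives Q = 239 with buyers paying €43 and suppliers receiving €16 (the €27 wedge).
Burden on buyers: €9; on suppliers: €18. (They sum to €27.)
The less price-elastic side of the market bears the larger share of a per-unit tax.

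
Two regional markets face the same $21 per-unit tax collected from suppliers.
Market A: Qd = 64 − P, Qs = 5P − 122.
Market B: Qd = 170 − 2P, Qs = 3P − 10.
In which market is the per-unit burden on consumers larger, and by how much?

Market A, by $4.9.

Market A: pre-tax P* = $31, Q* = 33; post-tax Q = 15.5; per-unit burden on consumers = $17.5.
Market B: pre-tax P* = $36, Q* = 98; post-tax Q = 72.8; per-unit burden on consumers = $12.6.
Difference: $17.5 vs $12.6 → market A is larger by $4.9.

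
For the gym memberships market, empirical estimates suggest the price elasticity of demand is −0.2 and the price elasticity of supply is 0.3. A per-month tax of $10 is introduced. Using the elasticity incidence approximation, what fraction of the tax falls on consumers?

Consumers' share ≈ 0.6.

Incidence ratio: consumers' share ≈ εs / (εs + |εd|) = 0.3 / (0.3 + 0.2) = 0.6.
Supply is the more elastic side, so consumers bear the larger share.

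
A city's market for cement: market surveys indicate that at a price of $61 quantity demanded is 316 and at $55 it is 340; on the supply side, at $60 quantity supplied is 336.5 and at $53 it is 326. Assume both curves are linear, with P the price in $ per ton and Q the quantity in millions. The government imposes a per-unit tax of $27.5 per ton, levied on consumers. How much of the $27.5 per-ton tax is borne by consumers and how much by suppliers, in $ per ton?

Consumers bear $7.5 per ton; suppliers bear $20 per ton.

Demand slope: (340 − 316)/(55 − 61) = -4, so Qd = 560 − 4P.
Supply slope: (326 − 336.5)/(53 − 60) = 1.5, so Qs = 1.5P + 246.5.
Without the tax, 560 − 4P = 1.5P + 246.5 gives 5.5P = 313.5, so P* = $57 and Q* = 332.
With the tax collected from consumers, demand (in seller-price terms) shifts: Qd = 560 − 4(P + 27.5).
New equilibrium: consumers pay $64.5, suppliers receive $37, Q = 302. (Wedge: Pb − Ps = 27.5.)
Burden on consumers: $7.5; on suppliers: $20. (They sum to $27.5.)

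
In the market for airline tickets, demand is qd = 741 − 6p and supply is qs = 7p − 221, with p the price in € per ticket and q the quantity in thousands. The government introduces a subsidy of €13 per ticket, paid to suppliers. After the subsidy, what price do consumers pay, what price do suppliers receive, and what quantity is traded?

Without the subsidy, 741 − 6p = 7p − 221 gives 13p = 962, so p* = €74 and q* = 297.
With a per-unit subsidy paid to suppliers, each receives p + 13 per unit sold, so supply becomes qs = 7(p + 13) − 221.
New equilibrium: consumers pay €67, suppliers receive €80, q = 339. (Wedge: pb − ps = −13.)

Consumers pay €67; suppliers receive €80; quantity = 339.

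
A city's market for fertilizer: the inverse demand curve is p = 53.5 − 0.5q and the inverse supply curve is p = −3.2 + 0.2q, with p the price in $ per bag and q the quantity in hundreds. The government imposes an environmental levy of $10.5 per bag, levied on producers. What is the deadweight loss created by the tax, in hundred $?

Inverting to q(p) form: qd = 107 − 2p; qs = 5p + 16.
Without the tax, 107 − 2p = 5p + 16 gives 7p = 91, so p* = $13 and q* = 81.
With the tax collected from producers, supply shifts: qs = 5(p − 10.5) + 16.
New equilibrium: buyers pay $20.5, producers receive $10, q = 66. (Wedge: pb − ps = 10.5.)
Quantity falls by |ΔQ| = |81 − 66| = 15.
DWL = ½ · t · |ΔQ| = ½ · 10.5 · 15 = $78.75.

Deadweight loss = $78.75 hundred.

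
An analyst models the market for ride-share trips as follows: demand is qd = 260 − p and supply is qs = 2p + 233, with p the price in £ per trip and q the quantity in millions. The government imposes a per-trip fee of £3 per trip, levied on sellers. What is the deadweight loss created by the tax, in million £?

Deadweight loss = £3 million.

Without the tax, 260 − p = 2p + 233 gives 3p = 27, so p* = £9 and q* = 251.
With the tax collected from sellers, supply shifts: qs = 2(p − 3) + 233.
New equilibrium: consumers pay £11, sellers receive £8, q = 249. (Wedge: pb − ps = 3.)
Quantity falls by |ΔQ| = |251 − 249| = 2.
DWL = ½ · t · |ΔQ| = ½ · 3 · 2 = £3.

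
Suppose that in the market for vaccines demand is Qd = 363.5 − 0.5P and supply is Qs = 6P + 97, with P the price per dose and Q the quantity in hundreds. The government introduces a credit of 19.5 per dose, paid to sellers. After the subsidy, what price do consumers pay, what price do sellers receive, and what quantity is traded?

Before the subsidy: set 363.5 − 0.5P = 6P + 97 → P* = 41, Q* = 343.
With a per-unit subsidy paid to sellers, each receives P + 19.5 per unit sold, so supply becomes Qs = 6(P + 19.5) + 97.
Solving gives Q = 352 with consumers paying 23 and sellers receiving 42.5 (the 19.5 wedge).

Consumers pay 23; sellers receive 42.5; quantity = 352.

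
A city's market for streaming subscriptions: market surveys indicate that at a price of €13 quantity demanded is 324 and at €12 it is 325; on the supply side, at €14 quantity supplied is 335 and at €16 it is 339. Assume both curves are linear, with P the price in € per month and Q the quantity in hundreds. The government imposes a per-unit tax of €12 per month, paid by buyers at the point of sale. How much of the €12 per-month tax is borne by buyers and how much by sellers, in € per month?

Buyers bear €8 per month; sellers bear €4 per month.

Demand slope: (325 − 324)/(12 − 13) = -1, so Qd = 337 − P.
Supply slope: (339 − 335)/(16 − 14) = 2, so Qs = 2P + 307.
Without the tax, 337 − P = 2P + 307 gives 3P = 30, so P* = €10 and Q* = 327.
With the tax collected from buyers, demand (in seller-price terms) shifts: Qd = 337 − (P + 12).
New equilibrium: buyers pay €18, sellers receive €6, Q = 319. (Wedge: Pb − Ps = 12.)
Burden on buyers: €8; on sellers: €4. (They sum to €12.)
The less price-elastic side of the market bears the larger share of a per-unit tax.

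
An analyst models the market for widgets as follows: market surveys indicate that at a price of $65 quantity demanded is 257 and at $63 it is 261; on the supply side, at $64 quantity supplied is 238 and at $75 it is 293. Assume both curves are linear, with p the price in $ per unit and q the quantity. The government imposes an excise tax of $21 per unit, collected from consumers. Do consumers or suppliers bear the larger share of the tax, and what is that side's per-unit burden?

Demand slope: (261 − 257)/(63 − 65) = -2, so qd = 387 − 2p.
Supply slope: (293 − 238)/(75 − 64) = 5, so qs = 5p − 82.
Before the tax: set 387 − 2p = 5p − 82 → p* = $67, q* = 253.
With the tax collected from consumers, demand (in seller-price terms) shifts: qd = 387 − 2(p + 21).
Solving gives q = 223 with consumers paying $82 and suppliers receiving $61 (the $21 wedge).
Per-unit burden: consumers $15, suppliers $6.
Consumers take the larger share because demand is less price-elastic here (demand slope 2 vs supply slope 5).

Consumers bear the larger share: $15 per unit.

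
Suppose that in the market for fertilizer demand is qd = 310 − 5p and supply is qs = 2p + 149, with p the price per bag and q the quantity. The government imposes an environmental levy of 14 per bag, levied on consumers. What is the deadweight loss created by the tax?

Before the tax: set 310 − 5p = 2p + 149 → p* = 23, q* = 195.
With the tax collected from consumers, demand (in seller-price terms) shifts: qd = 310 − 5(p + 14).
Solving gives q = 175 with consumers paying 27 and producers receiving 13 (the 14 wedge).
Quantity falls by |ΔQ| = |195 − 175| = 20.
DWL = ½ · t · |ΔQ| = ½ · 14 · 20 = 140.

Deadweight loss = 140.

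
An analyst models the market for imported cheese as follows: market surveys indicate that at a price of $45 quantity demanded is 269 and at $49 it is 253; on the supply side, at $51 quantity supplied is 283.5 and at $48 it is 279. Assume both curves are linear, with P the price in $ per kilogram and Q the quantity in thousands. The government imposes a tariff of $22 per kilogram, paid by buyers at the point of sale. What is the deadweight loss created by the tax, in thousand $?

Deadweight loss = $264 thousand.

Demand slope: (253 − 269)/(49 − 45) = -4, so Qd = 449 − 4P.
Supply slope: (279 − 283.5)/(48 − 51) = 1.5, so Qs = 1.5P + 207.
Before the tax: set 449 − 4P = 1.5P + 207 → P* = $44, Q* = 273.
With the tax collected from buyers, demand (in seller-price terms) shifts: Qd = 449 − 4(P + 22).
New equilibrium: buyers pay $50, producers receive $28, Q = 249. (Wedge: Pb − Ps = 22.)
Quantity falls by |ΔQ| = |273 − 249| = 24.
DWL = ½ · t · |ΔQ| = ½ · 22 · 24 = $264.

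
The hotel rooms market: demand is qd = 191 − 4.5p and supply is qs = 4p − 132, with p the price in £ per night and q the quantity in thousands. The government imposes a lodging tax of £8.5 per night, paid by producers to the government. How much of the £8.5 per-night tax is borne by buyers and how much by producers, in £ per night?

Buyers bear £4 per night; producers bear £4.5 per night.

Before the tax: set 191 − 4.5p = 4p − 132 → p* = £38, q* = 20.
With the tax collected from producers, supply shifts: qs = 4(p − 8.5) − 132.
Solving gives q = 2 with buyers paying £42 and producers receiving £33.5 (the £8.5 wedge).
Burden on buyers: £4; on producers: £4.5. (They sum to £8.5.)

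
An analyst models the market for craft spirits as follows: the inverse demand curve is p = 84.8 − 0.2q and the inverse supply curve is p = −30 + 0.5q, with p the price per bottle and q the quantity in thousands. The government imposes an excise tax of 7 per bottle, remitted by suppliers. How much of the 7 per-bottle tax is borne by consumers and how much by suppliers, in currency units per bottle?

Inverting to q(p) form: qd = 424 − 5p; qs = 2p + 60.
Without the tax, 424 − 5p = 2p + 60 gives 7p = 364, so p* = 52 and q* = 164.
With the tax collected from suppliers, supply shifts: qs = 2(p − 7) + 60.
Solving gives q = 154 with consumers paying 54 and suppliers receiving 47 (the 7 wedge).
Burden on consumers: 2; on suppliers: 5. (They sum to 7.)
The less price-elastic side of the market bears the larger share of a per-unit tax.

Consumers bear 2 per bottle; suppliers bear 5 per bottle.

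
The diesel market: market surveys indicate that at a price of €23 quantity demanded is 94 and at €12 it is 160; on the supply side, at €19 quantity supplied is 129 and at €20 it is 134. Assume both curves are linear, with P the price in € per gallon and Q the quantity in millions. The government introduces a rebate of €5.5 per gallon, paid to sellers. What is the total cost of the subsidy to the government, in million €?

Government outlay = €764.5 million.

Demand slope: (160 − 94)/(12 − 23) = -6, so Qd = 232 − 6P.
Supply slope: (134 − 129)/(20 − 19) = 5, so Qs = 5P + 34.
Before the subsidy: set 232 − 6P = 5P + 34 → P* = €18, Q* = 124.
With a per-unit subsidy paid to sellers, each receives P + 5.5 per unit sold, so supply becomes Qs = 5(P + 5.5) + 34.
New equilibrium: consumers pay €15.5, sellers receive €21, Q = 139. (Wedge: Pb − Ps = −5.5.)
Outlay = t · Q = 5.5 · 139 = €764.5.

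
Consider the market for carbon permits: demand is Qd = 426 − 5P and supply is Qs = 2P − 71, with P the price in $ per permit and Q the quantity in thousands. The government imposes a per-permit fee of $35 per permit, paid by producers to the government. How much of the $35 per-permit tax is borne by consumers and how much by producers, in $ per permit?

Without the tax, 426 − 5P = 2P − 71 gives 7P = 497, so P* = $71 and Q* = 71.
With the tax collected from producers, supply shifts: Qs = 2(P − 35) − 71.
New equilibrium: consumers pay $81, producers receive $46, Q = 21. (Wedge: Pb − Ps = 35.)
Burden on consumers: $10; on producers: $25. (They sum to $35.)
The less price-elastic side of the market bears the larger share of a per-unit tax.

Consumers bear $10 per permit; producers bear $25 per permit.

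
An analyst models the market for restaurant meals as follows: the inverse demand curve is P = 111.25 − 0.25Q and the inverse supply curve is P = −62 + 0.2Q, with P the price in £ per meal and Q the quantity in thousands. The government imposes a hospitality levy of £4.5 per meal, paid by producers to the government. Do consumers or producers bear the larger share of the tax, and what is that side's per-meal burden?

Consumers bear the larger share: £2.5 per meal.

Inverting to Q(P) form: Qd = 445 − 4P; Qs = 5P + 310.
Before the tax: set 445 − 4P = 5P + 310 → P* = £15, Q* = 385.
With the tax collected from producers, supply shifts: Qs = 5(P − 4.5) + 310.
New equilibrium: consumers pay £17.5, producers receive £13, Q = 375. (Wedge: Pb − Ps = 4.5.)
Per-meal burden: consumers £2.5, producers £2.
Consumers take the larger share because demand is less price-elastic here (demand slope 4 vs supply slope 5).
The less price-elastic side of the market bears the larger share of a per-unit tax.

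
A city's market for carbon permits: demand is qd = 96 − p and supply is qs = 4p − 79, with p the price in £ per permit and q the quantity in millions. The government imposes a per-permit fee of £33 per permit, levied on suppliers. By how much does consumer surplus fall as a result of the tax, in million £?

Before the tax: set 96 − p = 4p − 79 → p* = £35, q* = 61.
With the tax collected from suppliers, supply shifts: qs = 4(p − 33) − 79.
New equilibrium: buyers pay £61.4, suppliers receive £28.4, q = 34.6. (Wedge: pb − ps = 33.)
ΔCS is the trapezoid between Q = 34.6 and Q = 61 of height £26.4: ½ · (61 + 34.6) · 26.4 = £1261.92.

Consumer surplus falls by £1261.92 million.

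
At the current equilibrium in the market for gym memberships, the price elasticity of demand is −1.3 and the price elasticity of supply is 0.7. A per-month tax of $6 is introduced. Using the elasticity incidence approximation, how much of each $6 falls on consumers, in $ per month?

Consumers bear ≈ $2.1 per month.

Incidence ratio: consumers' share ≈ εs / (εs + |εd|) = 0.7 / (0.7 + 1.3) = 0.35.
So consumers bear ≈ 0.35 × $6 = $2.1; suppliers bear $3.9.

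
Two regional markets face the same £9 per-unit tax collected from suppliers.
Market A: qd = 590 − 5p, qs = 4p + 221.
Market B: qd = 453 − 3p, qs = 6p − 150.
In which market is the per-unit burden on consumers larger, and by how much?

Market B, by £2.

Market A: pre-tax p* = £41, q* = 385; post-tax q = 365; per-unit burden on consumers = £4.
Market B: pre-tax p* = £67, q* = 252; post-tax q = 234; per-unit burden on consumers = £6.
Difference: £4 vs £6 → market B is larger by £2.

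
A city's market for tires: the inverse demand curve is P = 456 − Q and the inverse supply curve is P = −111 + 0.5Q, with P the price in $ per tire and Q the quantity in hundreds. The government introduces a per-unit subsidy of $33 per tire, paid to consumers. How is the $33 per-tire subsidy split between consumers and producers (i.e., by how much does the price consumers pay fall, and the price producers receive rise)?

Rewrite in direct form: Qd = 456 − P and Qs = 2P + 222.
Before the subsidy: set 456 − P = 2P + 222 → P* = $78, Q* = 378.
With a per-unit subsidy paid to consumers, each effectively pays P − 33, so demand becomes Qd = 456 − (P − 33).
New equilibrium: consumers pay $56, producers receive $89, Q = 400. (Wedge: Pb − Ps = −33.)
Gain to consumers: $22; to producers: $11. (They sum to $33.)

Consumers gain $22 per tire; producers gain $11 per tire.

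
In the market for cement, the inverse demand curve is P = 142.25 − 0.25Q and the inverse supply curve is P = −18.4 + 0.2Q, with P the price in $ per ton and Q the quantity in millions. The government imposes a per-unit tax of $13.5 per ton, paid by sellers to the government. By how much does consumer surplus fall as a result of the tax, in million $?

Consumer surplus falls by $2565 million.

Rewrite in direct form: Qd = 569 − 4P and Qs = 5P + 92.
Without the tax, 569 − 4P = 5P + 92 gives 9P = 477, so P* = $53 and Q* = 357.
With the tax collected from sellers, supply shifts: Qs = 5(P − 13.5) + 92.
New equilibrium: consumers pay $60.5, sellers receive $47, Q = 327. (Wedge: Pb − Ps = 13.5.)
ΔCS is the trapezoid between Q = 327 and Q = 357 of height $7.5: ½ · (357 + 327) · 7.5 = $2565.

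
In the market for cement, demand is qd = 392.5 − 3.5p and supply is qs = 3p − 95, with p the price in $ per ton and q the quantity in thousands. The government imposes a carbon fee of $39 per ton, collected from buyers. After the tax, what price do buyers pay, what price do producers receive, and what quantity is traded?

Buyers pay $93; producers receive $54; quantity = 67.

Before the tax: set 392.5 − 3.5p = 3p − 95 → p* = $75, q* = 130.
With the tax collected from buyers, demand (in seller-price terms) shifts: qd = 392.5 − 3.5(p + 39).
Solving gives q = 67 with buyers paying $93 and producers receiving $54 (the $39 wedge).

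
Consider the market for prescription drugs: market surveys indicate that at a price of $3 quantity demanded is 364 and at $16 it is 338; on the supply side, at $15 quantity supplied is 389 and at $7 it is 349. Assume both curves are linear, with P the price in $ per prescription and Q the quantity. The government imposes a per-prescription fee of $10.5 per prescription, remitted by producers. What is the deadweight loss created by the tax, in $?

Demand slope: (338 − 364)/(16 − 3) = -2, so Qd = 370 − 2P.
Supply slope: (349 − 389)/(7 − 15) = 5, so Qs = 5P + 314.
Without the tax, 370 − 2P = 5P + 314 gives 7P = 56, so P* = $8 and Q* = 354.
With the tax collected from producers, supply shifts: Qs = 5(P − 10.5) + 314.
Solving gives Q = 339 with consumers paying $15.5 and producers receiving $5 (the $10.5 wedge).
Quantity falls by |ΔQ| = |354 − 339| = 15.
DWL = ½ · t · |ΔQ| = ½ · 10.5 · 15 = $78.75.

Deadweight loss = $78.75.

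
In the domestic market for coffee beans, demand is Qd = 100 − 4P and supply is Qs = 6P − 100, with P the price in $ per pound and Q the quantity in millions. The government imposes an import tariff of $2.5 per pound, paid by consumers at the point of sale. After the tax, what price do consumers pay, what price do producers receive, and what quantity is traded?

Before the tax: set 100 − 4P = 6P − 100 → P* = $20, Q* = 20.
With the tax collected from consumers, demand (in seller-price terms) shifts: Qd = 100 − 4(P + 2.5).
New equilibrium: consumers pay $21.5, producers receive $19, Q = 14. (Wedge: Pb − Ps = 2.5.)

Consumers pay $21.5; producers receive $19; quantity = 14.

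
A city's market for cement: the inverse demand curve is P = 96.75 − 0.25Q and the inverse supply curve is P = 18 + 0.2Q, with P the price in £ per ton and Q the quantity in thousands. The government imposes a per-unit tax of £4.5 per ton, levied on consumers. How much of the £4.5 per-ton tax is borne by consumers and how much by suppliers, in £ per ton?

Consumers bear £2.5 per ton; suppliers bear £2 per ton.

Inverting to Q(P) form: Qd = 387 − 4P; Qs = 5P − 90.
Before the tax: set 387 − 4P = 5P − 90 → P* = £53, Q* = 175.
With the tax collected from consumers, demand (in seller-price terms) shifts: Qd = 387 − 4(P + 4.5).
New equilibrium: consumers pay £55.5, suppliers receive £51, Q = 165. (Wedge: Pb − Ps = 4.5.)
Burden on consumers: £2.5; on suppliers: £2. (They sum to £4.5.)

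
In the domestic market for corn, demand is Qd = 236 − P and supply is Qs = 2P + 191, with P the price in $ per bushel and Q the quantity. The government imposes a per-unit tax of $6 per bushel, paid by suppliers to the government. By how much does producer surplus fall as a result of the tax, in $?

Producer surplus falls by $438.

Without the tax, 236 − P = 2P + 191 gives 3P = 45, so P* = $15 and Q* = 221.
With the tax collected from suppliers, supply shifts: Qs = 2(P − 6) + 191.
New equilibrium: buyers pay $19, suppliers receive $13, Q = 217. (Wedge: Pb − Ps = 6.)
ΔPS is the trapezoid between Q = 217 and Q = 221 of height $2: ½ · (221 + 217) · 2 = $438.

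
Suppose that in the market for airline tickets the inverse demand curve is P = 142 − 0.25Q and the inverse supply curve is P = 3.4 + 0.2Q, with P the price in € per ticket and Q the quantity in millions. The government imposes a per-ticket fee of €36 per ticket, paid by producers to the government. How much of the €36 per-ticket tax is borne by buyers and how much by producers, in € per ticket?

Buyers bear €20 per ticket; producers bear €16 per ticket.

Rewrite in direct form: Qd = 568 − 4P and Qs = 5P − 17.
Before the tax: set 568 − 4P = 5P − 17 → P* = €65, Q* = 308.
With the tax collected from producers, supply shifts: Qs = 5(P − 36) − 17.
Solving gives Q = 228 with buyers paying €85 and producers receiving €49 (the €36 wedge).
Burden on buyers: €20; on producers: €16. (They sum to €36.)
The less price-elastic side of the market bears the larger share of a per-unit tax.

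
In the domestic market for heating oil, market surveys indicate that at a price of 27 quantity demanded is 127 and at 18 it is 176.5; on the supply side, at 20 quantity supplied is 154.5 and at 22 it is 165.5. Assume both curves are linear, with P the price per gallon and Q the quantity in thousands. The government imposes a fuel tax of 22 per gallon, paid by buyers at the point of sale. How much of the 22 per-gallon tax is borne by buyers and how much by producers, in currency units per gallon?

Buyers bear 11 per gallon; producers bear 11 per gallon.

Demand slope: (176.5 − 127)/(18 − 27) = -5.5, so Qd = 275.5 − 5.5P.
Supply slope: (165.5 − 154.5)/(22 − 20) = 5.5, so Qs = 5.5P + 44.5.
Before the tax: set 275.5 − 5.5P = 5.5P + 44.5 → P* = 21, Q* = 160.
With the tax collected from buyers, demand (in seller-price terms) shifts: Qd = 275.5 − 5.5(P + 22).
New equilibrium: buyers pay 32, producers receive 10, Q = 99.5. (Wedge: Pb − Ps = 22.)
Burden on buyers: 11; on producers: 11. (They sum to 22.)
The less price-elastic side of the market bears the larger share of a per-unit tax.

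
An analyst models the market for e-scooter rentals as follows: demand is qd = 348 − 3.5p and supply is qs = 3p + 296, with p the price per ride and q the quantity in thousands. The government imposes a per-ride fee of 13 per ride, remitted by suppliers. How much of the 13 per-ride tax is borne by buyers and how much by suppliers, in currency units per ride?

Without the tax, 348 − 3.5p = 3p + 296 gives 6.5p = 52, so p* = 8 and q* = 320.
With the tax collected from suppliers, supply shifts: qs = 3(p − 13) + 296.
Solving gives q = 299 with buyers paying 14 and suppliers receiving 1 (the 13 wedge).
Burden on buyers: 6; on suppliers: 7. (They sum to 13.)
The less price-elastic side of the market bears the larger share of a per-unit tax.

Buyers bear 6 per ride; suppliers bear 7 per ride.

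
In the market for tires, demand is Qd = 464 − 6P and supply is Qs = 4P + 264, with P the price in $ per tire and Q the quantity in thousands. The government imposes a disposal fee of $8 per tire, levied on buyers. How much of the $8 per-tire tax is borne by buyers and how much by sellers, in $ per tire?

Before the tax: set 464 − 6P = 4P + 264 → P* = $20, Q* = 344.
With the tax collected from buyers, demand (in seller-price terms) shifts: Qd = 464 − 6(P + 8).
Solving gives Q = 324.8 with buyers paying $23.2 and sellers receiving $15.2 (the $8 wedge).
Burden on buyers: $3.2; on sellers: $4.8. (They sum to $8.)
The less price-elastic side of the market bears the larger share of a per-unit tax.

Buyers bear $3.2 per tire; sellers bear $4.8 per tire.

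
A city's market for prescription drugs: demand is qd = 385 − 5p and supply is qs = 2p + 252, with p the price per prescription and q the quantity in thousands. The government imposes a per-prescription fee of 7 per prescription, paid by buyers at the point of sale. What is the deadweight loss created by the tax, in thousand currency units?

Without the tax, 385 − 5p = 2p + 252 gives 7p = 133, so p* = 19 and q* = 290.
With the tax collected from buyers, demand (in seller-price terms) shifts: qd = 385 − 5(p + 7).
Solving gives q = 280 with buyers paying 21 and sellers receiving 14 (the 7 wedge).
Quantity falls by |ΔQ| = |290 − 280| = 10.
DWL = ½ · t · |ΔQ| = ½ · 7 · 10 = 35.

Deadweight loss = 35 thousand.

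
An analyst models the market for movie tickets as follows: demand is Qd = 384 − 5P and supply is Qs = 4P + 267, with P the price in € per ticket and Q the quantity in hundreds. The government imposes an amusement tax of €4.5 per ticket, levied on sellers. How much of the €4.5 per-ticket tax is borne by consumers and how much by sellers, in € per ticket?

Consumers bear €2 per ticket; sellers bear €2.5 per ticket.

Before the tax: set 384 − 5P = 4P + 267 → P* = €13, Q* = 319.
With the tax collected from sellers, supply shifts: Qs = 4(P − 4.5) + 267.
Solving gives Q = 309 with consumers paying €15 and sellers receiving €10.5 (the €4.5 wedge).
Burden on consumers: €2; on sellers: €2.5. (They sum to €4.5.)
The less price-elastic side of the market bears the larger share of a per-unit tax.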